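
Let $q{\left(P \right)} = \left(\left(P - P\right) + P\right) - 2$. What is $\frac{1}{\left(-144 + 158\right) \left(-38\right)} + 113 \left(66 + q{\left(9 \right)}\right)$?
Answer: $\frac{4388467}{532} \approx 8249.0$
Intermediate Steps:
$q{\left(P \right)} = -2 + P$ ($q{\left(P \right)} = \left(0 + P\right) - 2 = P - 2 = -2 + P$)
$\frac{1}{\left(-144 + 158\right) \left(-38\right)} + 113 \left(66 + q{\left(9 \right)}\right) = \frac{1}{\left(-144 + 158\right) \left(-38\right)} + 113 \left(66 + \left(-2 + 9\right)\right) = \frac{1}{14} \left(- \frac{1}{38}\right) + 113 \left(66 + 7\right) = \frac{1}{14} \left(- \frac{1}{38}\right) + 113 \cdot 73 = - \frac{1}{532} + 8249 = \frac{4388467}{532}$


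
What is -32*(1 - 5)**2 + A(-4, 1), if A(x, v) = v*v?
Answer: -511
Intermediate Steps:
A(x, v) = v**2
-32*(1 - 5)**2 + A(-4, 1) = -32*(1 - 5)**2 + 1**2 = -32*(-4)**2 + 1 = -32*16 + 1 = -512 + 1 = -511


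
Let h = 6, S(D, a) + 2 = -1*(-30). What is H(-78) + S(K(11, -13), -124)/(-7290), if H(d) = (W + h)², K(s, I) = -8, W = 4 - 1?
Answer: 295231/3645 ≈ 80.996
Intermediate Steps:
W = 3
S(D, a) = 28 (S(D, a) = -2 - 1*(-30) = -2 + 30 = 28)
H(d) = 81 (H(d) = (3 + 6)² = 9² = 81)
H(-78) + S(K(11, -13), -124)/(-7290) = 81 + 28/(-7290) = 81 + 28*(-1/7290) = 81 - 14/3645 = 295231/3645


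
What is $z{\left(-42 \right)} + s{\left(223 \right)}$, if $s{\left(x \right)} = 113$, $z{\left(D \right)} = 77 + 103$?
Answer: $293$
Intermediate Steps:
$z{\left(D \right)} = 180$
$z{\left(-42 \right)} + s{\left(223 \right)} = 180 + 113 = 293$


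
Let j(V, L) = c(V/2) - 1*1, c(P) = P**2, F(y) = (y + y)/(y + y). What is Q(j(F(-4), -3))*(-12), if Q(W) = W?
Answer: 9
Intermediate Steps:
F(y) = 1 (F(y) = (2*y)/((2*y)) = (2*y)*(1/(2*y)) = 1)
j(V, L) = -1 + V**2/4 (j(V, L) = (V/2)**2 - 1*1 = (V*(1/2))**2 - 1 = (V/2)**2 - 1 = V**2/4 - 1 = -1 + V**2/4)
Q(j(F(-4), -3))*(-12) = (-1 + (1/4)*1**2)*(-12) = (-1 + (1/4)*1)*(-12) = (-1 + 1/4)*(-12) = -3/4*(-12) = 9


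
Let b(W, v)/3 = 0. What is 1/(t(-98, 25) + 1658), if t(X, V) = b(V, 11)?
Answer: 1/1658 ≈ 0.00060314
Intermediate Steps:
b(W, v) = 0 (b(W, v) = 3*0 = 0)
t(X, V) = 0
1/(t(-98, 25) + 1658) = 1/(0 + 1658) = 1/1658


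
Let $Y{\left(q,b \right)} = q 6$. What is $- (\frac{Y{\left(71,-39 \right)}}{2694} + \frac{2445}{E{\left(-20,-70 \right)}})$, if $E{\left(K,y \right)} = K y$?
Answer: $- \frac{239441}{125720} \approx -1.9046$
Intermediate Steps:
$Y{\left(q,b \right)} = 6 q$
$- (\frac{Y{\left(71,-39 \right)}}{2694} + \frac{2445}{E{\left(-20,-70 \right)}}) = - (\frac{6 \cdot 71}{2694} + \frac{2445}{\left(-20\right) \left(-70\right)}) = - (426 \cdot \frac{1}{2694} + \frac{2445}{1400}) = - (\frac{71}{449} + 2445 \cdot \frac{1}{1400}) = - (\frac{71}{449} + \frac{489}{280}) = \left(-1\right) \frac{239441}{125720} = - \frac{239441}{125720}$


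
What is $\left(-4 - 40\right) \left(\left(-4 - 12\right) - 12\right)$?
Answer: $1232$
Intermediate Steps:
$\left(-4 - 40\right) \left(\left(-4 - 12\right) - 12\right) = - 44 \left(-16 - 12\right) = \left(-44\right) \left(-28\right) = 1232$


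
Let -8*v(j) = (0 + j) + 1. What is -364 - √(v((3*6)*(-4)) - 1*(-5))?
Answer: -364 - √222/4 ≈ -367.73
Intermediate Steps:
v(j) = -⅛ - j/8 (v(j) = -((0 + j) + 1)/8 = -(j + 1)/8 = -(1 + j)/8 = -⅛ - j/8)
-364 - √(v((3*6)*(-4)) - 1*(-5)) = -364 - √((-⅛ - 3*6*(-4)/8) - 1*(-5)) = -364 - √((-⅛ - 9*(-4)/4) + 5) = -364 - √((-⅛ - ⅛*(-72)) + 5) = -364 - √((-⅛ + 9) + 5) = -364 - √(71/8 + 5) = -364 - √(111/8) = -364 - √222/4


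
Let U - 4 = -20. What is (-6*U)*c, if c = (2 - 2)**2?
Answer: 0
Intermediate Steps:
U = -16 (U = 4 - 20 = -16)
c = 0 (c = 0**2 = 0)
(-6*U)*c = -6*(-16)*0 = 96*0 = 0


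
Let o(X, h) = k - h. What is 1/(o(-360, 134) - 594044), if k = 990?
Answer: -1/593188 ≈ -1.6858e-6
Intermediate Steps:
o(X, h) = 990 - h
1/(o(-360, 134) - 594044) = 1/((990 - 1*134) - 594044) = 1/((990 - 134) - 594044) = 1/(856 - 594044) = 1/(-593188) = -1/593188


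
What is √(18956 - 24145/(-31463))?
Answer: √18765690188899/31463 ≈ 137.68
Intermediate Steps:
√(18956 - 24145/(-31463)) = √(18956 - 24145*(-1/31463)) = √(18956 + 24145/31463) = √(596436773/31463) = √18765690188899/31463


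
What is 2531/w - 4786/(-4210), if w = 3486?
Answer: 13669753/7338030 ≈ 1.8629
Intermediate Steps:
2531/w - 4786/(-4210) = 2531/3486 - 4786/(-4210) = 2531*(1/3486) - 4786*(-1/4210) = 2531/3486 + 2393/2105 = 13669753/7338030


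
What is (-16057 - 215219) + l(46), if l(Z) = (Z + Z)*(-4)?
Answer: -231644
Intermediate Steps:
l(Z) = -8*Z (l(Z) = (2*Z)*(-4) = -8*Z)
(-16057 - 215219) + l(46) = (-16057 - 215219) - 8*46 = -231276 - 368 = -231644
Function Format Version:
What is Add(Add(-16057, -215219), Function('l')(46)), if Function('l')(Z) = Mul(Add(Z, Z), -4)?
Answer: -231644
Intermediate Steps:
Function('l')(Z) = Mul(-8, Z) (Function('l')(Z) = Mul(Mul(2, Z), -4) = Mul(-8, Z))
Add(Add(-16057, -215219), Function('l')(46)) = Add(Add(-16057, -215219), Mul(-8, 46)) = Add(-231276, -368) = -231644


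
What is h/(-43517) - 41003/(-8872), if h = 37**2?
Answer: 1772181783/386082824 ≈ 4.5902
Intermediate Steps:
h = 1369
h/(-43517) - 41003/(-8872) = 1369/(-43517) - 41003/(-8872) = 1369*(-1/43517) - 41003*(-1/8872) = -1369/43517 + 41003/8872 = 1772181783/386082824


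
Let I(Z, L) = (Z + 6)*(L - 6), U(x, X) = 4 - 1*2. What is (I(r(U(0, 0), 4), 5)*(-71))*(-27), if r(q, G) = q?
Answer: -15336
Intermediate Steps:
U(x, X) = 2 (U(x, X) = 4 - 2 = 2)
I(Z, L) = (-6 + L)*(6 + Z) (I(Z, L) = (6 + Z)*(-6 + L) = (-6 + L)*(6 + Z))
(I(r(U(0, 0), 4), 5)*(-71))*(-27) = ((-36 - 6*2 + 6*5 + 5*2)*(-71))*(-27) = ((-36 - 12 + 30 + 10)*(-71))*(-27) = -8*(-71)*(-27) = 568*(-27) = -15336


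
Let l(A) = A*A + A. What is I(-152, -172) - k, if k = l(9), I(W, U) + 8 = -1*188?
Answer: -286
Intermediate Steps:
I(W, U) = -196 (I(W, U) = -8 - 1*188 = -8 - 188 = -196)
l(A) = A + A² (l(A) = A² + A = A + A²)
k = 90 (k = 9*(1 + 9) = 9*10 = 90)
I(-152, -172) - k = -196 - 1*90 = -196 - 90 = -286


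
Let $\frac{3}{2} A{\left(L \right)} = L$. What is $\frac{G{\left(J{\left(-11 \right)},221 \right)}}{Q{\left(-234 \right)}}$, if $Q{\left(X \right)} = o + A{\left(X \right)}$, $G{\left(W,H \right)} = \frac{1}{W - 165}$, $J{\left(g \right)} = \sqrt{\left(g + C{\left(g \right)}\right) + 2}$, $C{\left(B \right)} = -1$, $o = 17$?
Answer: $\frac{33}{757133} + \frac{i \sqrt{10}}{3785665} \approx 4.3585 \cdot 10^{-5} + 8.3533 \cdot 10^{-7} i$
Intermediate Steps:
$A{\left(L \right)} = \frac{2 L}{3}$
$J{\left(g \right)} = \sqrt{1 + g}$ ($J{\left(g \right)} = \sqrt{\left(g - 1\right) + 2} = \sqrt{\left(-1 + g\right) + 2} = \sqrt{1 + g}$)
$G{\left(W,H \right)} = \frac{1}{-165 + W}$
$Q{\left(X \right)} = 17 + \frac{2 X}{3}$
$\frac{G{\left(J{\left(-11 \right)},221 \right)}}{Q{\left(-234 \right)}} = \frac{1}{\left(-165 + \sqrt{1 - 11}\right) \left(17 + \frac{2}{3} \left(-234\right)\right)} = \frac{1}{\left(-165 + \sqrt{-10}\right) \left(17 - 156\right)} = \frac{1}{\left(-165 + i \sqrt{10}\right) \left(-139\right)} = \frac{1}{-165 + i \sqrt{10}} \left(- \frac{1}{139}\right) = - \frac{1}{139 \left(-165 + i \sqrt{10}\right)}$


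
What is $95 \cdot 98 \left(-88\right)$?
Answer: $-819280$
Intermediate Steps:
$95 \cdot 98 \left(-88\right) = 9310 \left(-88\right) = -819280$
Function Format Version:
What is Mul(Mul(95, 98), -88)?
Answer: -819280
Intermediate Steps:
Mul(Mul(95, 98), -88) = Mul(9310, -88) = -819280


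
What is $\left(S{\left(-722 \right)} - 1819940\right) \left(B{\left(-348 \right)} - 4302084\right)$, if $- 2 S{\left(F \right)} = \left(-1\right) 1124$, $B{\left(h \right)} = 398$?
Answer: $7826392871308$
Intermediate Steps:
$S{\left(F \right)} = 562$ ($S{\left(F \right)} = - \frac{\left(-1\right) 1124}{2} = \left(- \frac{1}{2}\right) \left(-1124\right) = 562$)
$\left(S{\left(-722 \right)} - 1819940\right) \left(B{\left(-348 \right)} - 4302084\right) = \left(562 - 1819940\right) \left(398 - 4302084\right) = \left(-1819378\right) \left(-4301686\right) = 7826392871308$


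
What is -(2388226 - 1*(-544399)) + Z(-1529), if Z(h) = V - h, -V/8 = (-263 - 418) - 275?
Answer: -2923448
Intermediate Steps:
V = 7648 (V = -8*((-263 - 418) - 275) = -8*(-681 - 275) = -8*(-956) = 7648)
Z(h) = 7648 - h
-(2388226 - 1*(-544399)) + Z(-1529) = -(2388226 - 1*(-544399)) + (7648 - 1*(-1529)) = -(2388226 + 544399) + (7648 + 1529) = -1*2932625 + 9177 = -2932625 + 9177 = -2923448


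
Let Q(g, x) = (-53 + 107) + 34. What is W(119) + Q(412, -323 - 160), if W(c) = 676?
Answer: 764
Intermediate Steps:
Q(g, x) = 88 (Q(g, x) = 54 + 34 = 88)
W(119) + Q(412, -323 - 160) = 676 + 88 = 764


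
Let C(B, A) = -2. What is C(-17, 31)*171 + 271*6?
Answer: 1284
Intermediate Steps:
C(-17, 31)*171 + 271*6 = -2*171 + 271*6 = -342 + 1626 = 1284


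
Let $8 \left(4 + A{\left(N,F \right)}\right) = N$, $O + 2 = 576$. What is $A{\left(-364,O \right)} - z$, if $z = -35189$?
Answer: $\frac{70279}{2} \approx 35140.0$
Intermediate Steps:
$O = 574$ ($O = -2 + 576 = 574$)
$A{\left(N,F \right)} = -4 + \frac{N}{8}$
$A{\left(-364,O \right)} - z = \left(-4 + \frac{1}{8} \left(-364\right)\right) - -35189 = \left(-4 - \frac{91}{2}\right) + 35189 = - \frac{99}{2} + 35189 = \frac{70279}{2}$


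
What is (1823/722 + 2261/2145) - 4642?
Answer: -7183476203/1548690 ≈ -4638.4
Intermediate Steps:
(1823/722 + 2261/2145) - 4642 = 5542777/1548690 - 4642 = -7183476203/1548690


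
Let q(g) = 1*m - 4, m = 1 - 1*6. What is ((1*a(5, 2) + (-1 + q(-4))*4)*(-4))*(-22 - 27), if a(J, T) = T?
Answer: -7448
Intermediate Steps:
m = -5 (m = 1 - 6 = -5)
q(g) = -9 (q(g) = 1*(-5) - 4 = -5 - 4 = -9)
((1*a(5, 2) + (-1 + q(-4))*4)*(-4))*(-22 - 27) = ((1*2 + (-1 - 9)*4)*(-4))*(-22 - 27) = ((2 - 10*4)*(-4))*(-49) = ((2 - 40)*(-4))*(-49) = -38*(-4)*(-49) = 152*(-49) = -7448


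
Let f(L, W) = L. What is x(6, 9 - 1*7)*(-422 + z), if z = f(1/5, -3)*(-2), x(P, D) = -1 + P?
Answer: -2112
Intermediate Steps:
z = -2/5 ≈ -0.40000
x(6, 9 - 1*7)*(-422 + z) = (-1 + 6)*(-422 - 2/5) = 5*(-2112/5) = -2112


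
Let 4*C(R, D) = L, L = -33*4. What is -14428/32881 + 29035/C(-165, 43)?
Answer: -955175959/1085073 ≈ -880.29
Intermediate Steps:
L = -132
C(R, D) = -33 (C(R, D) = (¼)*(-132) = -33)
-14428/32881 + 29035/C(-165, 43) = -14428/32881 + 29035/(-33) = -14428*1/32881 + 29035*(-1/33) = -14428/32881 - 29035/33 = -955175959/1085073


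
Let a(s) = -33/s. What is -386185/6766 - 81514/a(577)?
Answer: 318216444643/223278 ≈ 1.4252e+6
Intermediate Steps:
-386185/6766 - 81514/a(577) = -386185/6766 - 81514/((-33/577)) = -386185*1/6766 - 81514/((-33*1/577)) = -386185/6766 - 81514/(-33/577) = -386185/6766 - 81514*(-577/33) = -386185/6766 + 47033578/33 = 318216444643/223278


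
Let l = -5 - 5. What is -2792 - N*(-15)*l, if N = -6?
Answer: -1892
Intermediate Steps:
l = -10
-2792 - N*(-15)*l = -2792 - (-6*(-15))*(-10) = -2792 - 90*(-10) = -2792 - 1*(-900) = -2792 + 900 = -1892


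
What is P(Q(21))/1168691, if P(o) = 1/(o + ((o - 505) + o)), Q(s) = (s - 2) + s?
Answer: -1/449946035 ≈ -2.2225e-9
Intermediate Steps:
Q(s) = -2 + 2*s (Q(s) = (-2 + s) + s = -2 + 2*s)
P(o) = 1/(-505 + 3*o) (P(o) = 1/(o + ((-505 + o) + o)) = 1/(o + (-505 + 2*o)) = 1/(-505 + 3*o))
P(Q(21))/1168691 = 1/(-505 + 3*(-2 + 2*21)*1168691) = (1/1168691)/(-505 + 3*(-2 + 42)) = (1/1168691)/(-505 + 3*40) = (1/1168691)/(-505 + 120) = (1/1168691)/(-385) = -1/385*1/1168691 = -1/449946035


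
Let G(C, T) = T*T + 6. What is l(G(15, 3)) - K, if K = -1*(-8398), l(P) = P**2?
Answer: -8173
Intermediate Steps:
G(C, T) = 6 + T**2 (G(C, T) = T**2 + 6 = 6 + T**2)
K = 8398
l(G(15, 3)) - K = (6 + 3**2)**2 - 1*8398 = (6 + 9)**2 - 8398 = 15**2 - 8398 = 225 - 8398 = -8173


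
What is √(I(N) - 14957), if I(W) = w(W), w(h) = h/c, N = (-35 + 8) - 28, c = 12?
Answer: I*√538617/6 ≈ 122.32*I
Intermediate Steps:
N = -55 (N = -27 - 28 = -55)
w(h) = h/12
I(W) = W/12
√(I(N) - 14957) = √((1/12)*(-55) - 14957) = √(-55/12 - 14957) = √(-179539/12) = I*√538617/6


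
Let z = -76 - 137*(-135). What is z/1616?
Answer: 18419/1616 ≈ 11.398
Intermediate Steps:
z = 18419 (z = -76 + 18495 = 18419)
z/1616 = 18419/1616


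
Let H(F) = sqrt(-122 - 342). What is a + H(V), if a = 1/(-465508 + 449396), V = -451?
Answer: -1/16112 + 4*I*sqrt(29) ≈ -6.2066e-5 + 21.541*I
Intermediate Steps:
H(F) = 4*I*sqrt(29) (H(F) = sqrt(-464) = 4*I*sqrt(29))
a = -1/16112 (a = 1/(-16112) = -1/16112 ≈ -6.2066e-5)
a + H(V) = -1/16112 + 4*I*sqrt(29)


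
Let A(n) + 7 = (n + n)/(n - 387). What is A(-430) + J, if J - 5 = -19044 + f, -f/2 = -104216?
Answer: 3598354/19 ≈ 1.8939e+5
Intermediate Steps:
f = 208432 (f = -2*(-104216) = 208432)
A(n) = -7 + 2*n/(-387 + n) (A(n) = -7 + (n + n)/(n - 387) = -7 + (2*n)/(-387 + n) = -7 + 2*n/(-387 + n))
J = 189393 (J = 5 + (-19044 + 208432) = 5 + 189388 = 189393)
A(-430) + J = (2709 - 5*(-430))/(-387 - 430) + 189393 = (2709 + 2150)/(-817) + 189393 = -1/817*4859 + 189393 = -113/19 + 189393 = 3598354/19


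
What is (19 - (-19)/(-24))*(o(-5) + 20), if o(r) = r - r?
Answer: 2185/6 ≈ 364.17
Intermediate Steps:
o(r) = 0
(19 - (-19)/(-24))*(o(-5) + 20) = (19 - (-19)/(-24))*(0 + 20) = (19 - (-19)*(-1)/24)*20 = (19 - 1*19/24)*20 = (19 - 19/24)*20 = (437/24)*20 = 2185/6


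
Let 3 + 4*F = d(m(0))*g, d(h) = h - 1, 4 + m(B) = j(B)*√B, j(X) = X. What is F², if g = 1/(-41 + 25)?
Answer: 1849/4096 ≈ 0.45142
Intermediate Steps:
g = -1/16 (g = 1/(-16) = -1/16 ≈ -0.062500)
m(B) = -4 + B^(3/2) (m(B) = -4 + B*√B = -4 + B^(3/2))
d(h) = -1 + h
F = -43/64 (F = -¾ + ((-1 + (-4 + 0^(3/2)))*(-1/16))/4 = -¾ + ((-1 + (-4 + 0))*(-1/16))/4 = -¾ + ((-1 - 4)*(-1/16))/4 = -¾ + (-5*(-1/16))/4 = -¾ + (¼)*(5/16) = -¾ + 5/64 = -43/64 ≈ -0.67188)
F² = (-43/64)² = 1849/4096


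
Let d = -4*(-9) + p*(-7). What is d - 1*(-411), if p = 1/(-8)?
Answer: 3583/8 ≈ 447.88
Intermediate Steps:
p = -⅛ ≈ -0.12500
d = 295/8 (d = -4*(-9) - ⅛*(-7) = 36 + 7/8 = 295/8 ≈ 36.875)
d - 1*(-411) = 295/8 - 1*(-411) = 295/8 + 411 = 3583/8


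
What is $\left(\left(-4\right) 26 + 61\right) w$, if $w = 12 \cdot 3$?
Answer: $-1548$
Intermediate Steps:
$w = 36$
$\left(\left(-4\right) 26 + 61\right) w = \left(\left(-4\right) 26 + 61\right) 36 = \left(-104 + 61\right) 36 = \left(-43\right) 36 = -1548$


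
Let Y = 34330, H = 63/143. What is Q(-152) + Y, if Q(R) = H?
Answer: 4909253/143 ≈ 34330.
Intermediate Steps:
H = 63/143 (H = 63*(1/143) = 63/143 ≈ 0.44056)
Q(R) = 63/143
Q(-152) + Y = 63/143 + 34330 = 4909253/143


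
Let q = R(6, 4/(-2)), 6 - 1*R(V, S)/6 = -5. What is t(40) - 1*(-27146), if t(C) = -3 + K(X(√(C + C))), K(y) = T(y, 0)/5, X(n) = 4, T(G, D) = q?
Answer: 135781/5 ≈ 27156.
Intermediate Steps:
R(V, S) = 66 (R(V, S) = 36 - 6*(-5) = 36 + 30 = 66)
q = 66
T(G, D) = 66
K(y) = 66/5
t(C) = 51/5 (t(C) = -3 + 66/5 = 51/5)
t(40) - 1*(-27146) = 51/5 - 1*(-27146) = 51/5 + 27146 = 135781/5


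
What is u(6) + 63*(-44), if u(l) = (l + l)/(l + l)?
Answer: -2771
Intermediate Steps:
u(l) = 1 (u(l) = (2*l)/((2*l)) = (2*l)*(1/(2*l)) = 1)
u(6) + 63*(-44) = 1 + 63*(-44) = 1 - 2772 = -2771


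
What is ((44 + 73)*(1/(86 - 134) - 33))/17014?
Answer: -61815/272224 ≈ -0.22707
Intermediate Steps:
((44 + 73)*(1/(86 - 134) - 33))/17014 = (117*(1/(-48) - 33))*(1/17014) = (117*(-1/48 - 33))*(1/17014) = (117*(-1585/48))*(1/17014) = -61815/16*1/17014 = -61815/272224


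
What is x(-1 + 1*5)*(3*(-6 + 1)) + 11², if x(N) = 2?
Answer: 91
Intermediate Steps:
x(-1 + 1*5)*(3*(-6 + 1)) + 11² = 2*(3*(-6 + 1)) + 11² = 2*(3*(-5)) + 121 = 2*(-15) + 121 = -30 + 121 = 91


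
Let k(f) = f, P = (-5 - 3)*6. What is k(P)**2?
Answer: 2304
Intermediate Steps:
P = -48 (P = -8*6 = -48)
k(P)**2 = (-48)**2 = 2304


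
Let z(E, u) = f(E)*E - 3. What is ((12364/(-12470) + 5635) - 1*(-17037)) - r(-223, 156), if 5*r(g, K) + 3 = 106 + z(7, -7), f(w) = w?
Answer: 28233587/1247 ≈ 22641.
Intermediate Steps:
z(E, u) = -3 + E**2 (z(E, u) = E*E - 3 = E**2 - 3 = -3 + E**2)
r(g, K) = 149/5 (r(g, K) = -3/5 + (106 + (-3 + 7**2))/5 = -3/5 + (106 + (-3 + 49))/5 = -3/5 + (106 + 46)/5 = -3/5 + (1/5)*152 = -3/5 + 152/5 = 149/5)
((12364/(-12470) + 5635) - 1*(-17037)) - r(-223, 156) = ((12364/(-12470) + 5635) - 1*(-17037)) - 1*149/5 = ((12364*(-1/12470) + 5635) + 17037) - 149/5 = ((-6182/6235 + 5635) + 17037) - 149/5 = (35128043/6235 + 17037) - 149/5 = 141353738/6235 - 149/5 = 28233587/1247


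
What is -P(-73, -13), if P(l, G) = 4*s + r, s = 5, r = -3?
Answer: -17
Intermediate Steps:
P(l, G) = 17 (P(l, G) = 4*5 - 3 = 20 - 3 = 17)
-P(-73, -13) = -1*17 = -17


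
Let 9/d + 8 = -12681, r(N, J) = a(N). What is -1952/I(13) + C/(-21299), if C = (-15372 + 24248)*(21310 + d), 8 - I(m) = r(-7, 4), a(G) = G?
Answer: -36528953031812/4053945165 ≈ -9010.7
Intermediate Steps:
r(N, J) = N
d = -9/12689 (d = 9/(-8 - 12681) = 9/(-12689) = 9*(-1/12689) = -9/12689 ≈ -0.00070928)
I(m) = 15 (I(m) = 8 - 1*(-7) = 8 + 7 = 15)
C = 2400093308956/12689 (C = (-15372 + 24248)*(21310 - 9/12689) = 8876*(270402581/12689) = 2400093308956/12689 ≈ 1.8915e+8)
-1952/I(13) + C/(-21299) = -1952/15 + (2400093308956/12689)/(-21299) = -1952*1/15 + (2400093308956/12689)*(-1/21299) = -1952/15 - 2400093308956/270263011 = -36528953031812/4053945165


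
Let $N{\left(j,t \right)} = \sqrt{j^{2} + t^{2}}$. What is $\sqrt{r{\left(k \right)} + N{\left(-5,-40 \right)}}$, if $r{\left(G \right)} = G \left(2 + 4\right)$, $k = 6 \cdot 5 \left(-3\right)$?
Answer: $\sqrt{-540 + 5 \sqrt{65}} \approx 22.354 i$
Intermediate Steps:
$k = -90$ ($k = 30 \left(-3\right) = -90$)
$r{\left(G \right)} = 6 G$ ($r{\left(G \right)} = G 6 = 6 G$)
$\sqrt{r{\left(k \right)} + N{\left(-5,-40 \right)}} = \sqrt{6 \left(-90\right) + \sqrt{\left(-5\right)^{2} + \left(-40\right)^{2}}} = \sqrt{-540 + \sqrt{25 + 1600}} = \sqrt{-540 + \sqrt{1625}} = \sqrt{-540 + 5 \sqrt{65}}$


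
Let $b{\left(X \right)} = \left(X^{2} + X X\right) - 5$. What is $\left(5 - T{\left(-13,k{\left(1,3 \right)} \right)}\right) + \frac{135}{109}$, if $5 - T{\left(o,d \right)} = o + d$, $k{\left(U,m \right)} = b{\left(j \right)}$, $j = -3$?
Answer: $\frac{135}{109} \approx 1.2385$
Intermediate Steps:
$b{\left(X \right)} = -5 + 2 X^{2}$ ($b{\left(X \right)} = \left(X^{2} + X^{2}\right) - 5 = 2 X^{2} - 5 = -5 + 2 X^{2}$)
$k{\left(U,m \right)} = 13$ ($k{\left(U,m \right)} = -5 + 2 \left(-3\right)^{2} = -5 + 2 \cdot 9 = -5 + 18 = 13$)
$T{\left(o,d \right)} = 5 - d - o$ ($T{\left(o,d \right)} = 5 - \left(o + d\right) = 5 - \left(d + o\right) = 5 - d - o$)
$\left(5 - T{\left(-13,k{\left(1,3 \right)} \right)}\right) + \frac{135}{109} = \left(5 - \left(5 - 13 - -13\right)\right) + \frac{135}{109} = \left(5 - \left(5 - 13 + 13\right)\right) + 135 \cdot \frac{1}{109} = \left(5 - 5\right) + \frac{135}{109} = 0 + \frac{135}{109} = \frac{135}{109}$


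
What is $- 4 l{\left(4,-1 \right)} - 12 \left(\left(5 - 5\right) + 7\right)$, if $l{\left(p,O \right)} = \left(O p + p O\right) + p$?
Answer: $-68$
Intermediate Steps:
$l{\left(p,O \right)} = p + 2 O p$ ($l{\left(p,O \right)} = \left(O p + O p\right) + p = 2 O p + p = p + 2 O p$)
$- 4 l{\left(4,-1 \right)} - 12 \left(\left(5 - 5\right) + 7\right) = - 4 \cdot 4 \left(1 + 2 \left(-1\right)\right) - 12 \left(\left(5 - 5\right) + 7\right) = - 4 \cdot 4 \left(1 - 2\right) - 12 \left(0 + 7\right) = - 4 \cdot 4 \left(-1\right) - 84 = \left(-4\right) \left(-4\right) - 84 = 16 - 84 = -68$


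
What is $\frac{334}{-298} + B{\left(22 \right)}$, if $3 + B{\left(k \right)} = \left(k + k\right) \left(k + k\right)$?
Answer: $\frac{287850}{149} \approx 1931.9$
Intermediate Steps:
$B{\left(k \right)} = -3 + 4 k^{2}$ ($B{\left(k \right)} = -3 + \left(k + k\right) \left(k + k\right) = -3 + 2 k 2 k = -3 + 4 k^{2}$)
$\frac{334}{-298} + B{\left(22 \right)} = \frac{334}{-298} - \left(3 - 4 \cdot 22^{2}\right) = 334 \left(- \frac{1}{298}\right) + \left(-3 + 4 \cdot 484\right) = - \frac{167}{149} + \left(-3 + 1936\right) = - \frac{167}{149} + 1933 = \frac{287850}{149}$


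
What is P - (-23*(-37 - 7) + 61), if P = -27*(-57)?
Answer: 466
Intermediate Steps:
P = 1539
P - (-23*(-37 - 7) + 61) = 1539 - (-23*(-37 - 7) + 61) = 1539 - (-23*(-44) + 61) = 1539 - (1012 + 61) = 1539 - 1*1073 = 1539 - 1073 = 466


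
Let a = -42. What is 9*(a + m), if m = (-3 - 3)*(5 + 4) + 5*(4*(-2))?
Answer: -1224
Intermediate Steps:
m = -94 (m = -6*9 + 5*(-8) = -54 - 40 = -94)
9*(a + m) = 9*(-42 - 94) = 9*(-136) = -1224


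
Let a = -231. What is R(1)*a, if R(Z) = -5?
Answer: 1155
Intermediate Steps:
R(1)*a = -5*(-231) = 1155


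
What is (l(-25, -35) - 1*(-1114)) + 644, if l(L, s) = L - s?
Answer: 1768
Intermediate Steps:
(l(-25, -35) - 1*(-1114)) + 644 = ((-25 - 1*(-35)) - 1*(-1114)) + 644 = ((-25 + 35) + 1114) + 644 = (10 + 1114) + 644 = 1124 + 644 = 1768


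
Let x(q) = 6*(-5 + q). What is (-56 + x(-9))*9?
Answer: -1260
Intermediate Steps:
x(q) = -30 + 6*q
(-56 + x(-9))*9 = (-56 + (-30 + 6*(-9)))*9 = (-56 + (-30 - 54))*9 = (-56 - 84)*9 = -140*9 = -1260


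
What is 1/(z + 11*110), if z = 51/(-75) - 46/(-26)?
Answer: 325/393604 ≈ 0.00082570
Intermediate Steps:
z = 354/325 (z = 51*(-1/75) - 46*(-1/26) = -17/25 + 23/13 = 354/325 ≈ 1.0892)
1/(z + 11*110) = 1/(354/325 + 11*110) = 1/(354/325 + 1210) = 1/(393604/325) = 325/393604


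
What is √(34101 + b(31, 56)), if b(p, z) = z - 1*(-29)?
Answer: √34186 ≈ 184.89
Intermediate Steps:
b(p, z) = 29 + z (b(p, z) = z + 29 = 29 + z)
√(34101 + b(31, 56)) = √(34101 + (29 + 56)) = √(34101 + 85) = √34186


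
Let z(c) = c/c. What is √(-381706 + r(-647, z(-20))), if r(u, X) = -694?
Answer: 40*I*√239 ≈ 618.38*I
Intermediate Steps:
z(c) = 1
√(-381706 + r(-647, z(-20))) = √(-381706 - 694) = √(-382400) = 40*I*√239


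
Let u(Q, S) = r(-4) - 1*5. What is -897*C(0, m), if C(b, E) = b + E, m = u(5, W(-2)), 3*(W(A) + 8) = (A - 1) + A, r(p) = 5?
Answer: 0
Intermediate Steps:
W(A) = -25/3 + 2*A/3 (W(A) = -8 + ((A - 1) + A)/3 = -8 + ((-1 + A) + A)/3 = -8 + (-1 + 2*A)/3 = -8 + (-1/3 + 2*A/3) = -25/3 + 2*A/3)
u(Q, S) = 0 (u(Q, S) = 5 - 1*5 = 5 - 5 = 0)
m = 0
C(b, E) = E + b
-897*C(0, m) = -897*(0 + 0) = -897*0 = 0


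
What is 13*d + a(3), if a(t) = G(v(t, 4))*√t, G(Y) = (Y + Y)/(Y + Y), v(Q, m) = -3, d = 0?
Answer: √3 ≈ 1.7320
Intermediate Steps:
G(Y) = 1 (G(Y) = (2*Y)/((2*Y)) = (2*Y)*(1/(2*Y)) = 1)
a(t) = √t (a(t) = 1*√t = √t)
13*d + a(3) = 13*0 + √3 = 0 + √3 = √3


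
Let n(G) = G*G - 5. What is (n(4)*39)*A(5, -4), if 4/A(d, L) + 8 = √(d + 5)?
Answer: -2288/9 - 286*√10/9 ≈ -354.71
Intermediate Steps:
A(d, L) = 4/(-8 + √(5 + d)) (A(d, L) = 4/(-8 + √(d + 5)) = 4/(-8 + √(5 + d)))
n(G) = -5 + G² (n(G) = G² - 5 = -5 + G²)
(n(4)*39)*A(5, -4) = ((-5 + 4²)*39)*(4/(-8 + √(5 + 5))) = ((-5 + 16)*39)*(4/(-8 + √10)) = (11*39)*(4/(-8 + √10)) = 429*(4/(-8 + √10)) = 1716/(-8 + √10)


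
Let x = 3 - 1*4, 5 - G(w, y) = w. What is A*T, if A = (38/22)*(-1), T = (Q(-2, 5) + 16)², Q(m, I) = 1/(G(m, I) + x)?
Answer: -178771/396 ≈ -451.44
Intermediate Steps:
G(w, y) = 5 - w
x = -1 (x = 3 - 4 = -1)
Q(m, I) = 1/(4 - m) (Q(m, I) = 1/((5 - m) - 1) = 1/(4 - m))
T = 9409/36 (T = (-1/(-4 - 2) + 16)² = (-1/(-6) + 16)² = (-1*(-⅙) + 16)² = (⅙ + 16)² = (97/6)² = 9409/36 ≈ 261.36)
A = -19/11 (A = (38*(1/22))*(-1) = (19/11)*(-1) = -19/11 ≈ -1.7273)
A*T = -19/11*9409/36 = -178771/396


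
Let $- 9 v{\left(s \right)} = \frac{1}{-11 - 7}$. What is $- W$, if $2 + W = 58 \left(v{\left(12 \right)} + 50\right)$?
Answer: $- \frac{234767}{81} \approx -2898.4$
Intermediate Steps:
$v{\left(s \right)} = \frac{1}{162}$ ($v{\left(s \right)} = - \frac{1}{9 \left(-11 - 7\right)} = - \frac{1}{9 \left(-18\right)} = \left(- \frac{1}{9}\right) \left(- \frac{1}{18}\right) = \frac{1}{162}$)
$W = \frac{234767}{81}$ ($W = -2 + 58 \left(\frac{1}{162} + 50\right) = -2 + 58 \cdot \frac{8101}{162} = -2 + \frac{234929}{81} = \frac{234767}{81} \approx 2898.4$)
$- W = \left(-1\right) \frac{234767}{81} = - \frac{234767}{81}$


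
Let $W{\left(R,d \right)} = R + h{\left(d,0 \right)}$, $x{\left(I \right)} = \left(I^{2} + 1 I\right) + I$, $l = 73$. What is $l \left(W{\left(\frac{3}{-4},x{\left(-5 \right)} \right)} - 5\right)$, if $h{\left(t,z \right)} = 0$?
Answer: $- \frac{1679}{4} \approx -419.75$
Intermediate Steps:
$x{\left(I \right)} = I^{2} + 2 I$ ($x{\left(I \right)} = \left(I^{2} + I\right) + I = \left(I + I^{2}\right) + I = I^{2} + 2 I$)
$W{\left(R,d \right)} = R$ ($W{\left(R,d \right)} = R + 0 = R$)
$l \left(W{\left(\frac{3}{-4},x{\left(-5 \right)} \right)} - 5\right) = 73 \left(\frac{3}{-4} - 5\right) = 73 \left(3 \left(- \frac{1}{4}\right) - 5\right) = 73 \left(- \frac{3}{4} - 5\right) = 73 \left(- \frac{23}{4}\right) = - \frac{1679}{4}$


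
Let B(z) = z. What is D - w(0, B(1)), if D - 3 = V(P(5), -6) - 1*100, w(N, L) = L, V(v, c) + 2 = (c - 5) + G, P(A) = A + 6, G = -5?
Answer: -116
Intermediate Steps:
P(A) = 6 + A
V(v, c) = -12 + c (V(v, c) = -2 + ((c - 5) - 5) = -2 + ((-5 + c) - 5) = -2 + (-10 + c) = -12 + c)
D = -115 (D = 3 + ((-12 - 6) - 1*100) = 3 + (-18 - 100) = 3 - 118 = -115)
D - w(0, B(1)) = -115 - 1*1 = -115 - 1 = -116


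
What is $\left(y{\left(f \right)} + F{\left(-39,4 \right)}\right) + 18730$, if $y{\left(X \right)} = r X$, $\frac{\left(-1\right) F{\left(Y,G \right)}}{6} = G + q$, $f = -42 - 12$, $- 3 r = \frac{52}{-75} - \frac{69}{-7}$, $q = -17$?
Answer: $\frac{3320266}{175} \approx 18973.0$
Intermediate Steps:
$r = - \frac{4811}{1575}$ ($r = - \frac{\frac{52}{-75} - \frac{69}{-7}}{3} = - \frac{52 \left(- \frac{1}{75}\right) - - \frac{69}{7}}{3} = - \frac{- \frac{52}{75} + \frac{69}{7}}{3} = \left(- \frac{1}{3}\right) \frac{4811}{525} = - \frac{4811}{1575} \approx -3.0546$)
$f = -54$ ($f = -42 - 12 = -54$)
$F{\left(Y,G \right)} = 102 - 6 G$ ($F{\left(Y,G \right)} = - 6 \left(G - 17\right) = - 6 \left(-17 + G\right) = 102 - 6 G$)
$y{\left(X \right)} = - \frac{4811 X}{1575}$
$\left(y{\left(f \right)} + F{\left(-39,4 \right)}\right) + 18730 = \left(\left(- \frac{4811}{1575}\right) \left(-54\right) + \left(102 - 24\right)\right) + 18730 = \left(\frac{28866}{175} + \left(102 - 24\right)\right) + 18730 = \left(\frac{28866}{175} + 78\right) + 18730 = \frac{42516}{175} + 18730 = \frac{3320266}{175}$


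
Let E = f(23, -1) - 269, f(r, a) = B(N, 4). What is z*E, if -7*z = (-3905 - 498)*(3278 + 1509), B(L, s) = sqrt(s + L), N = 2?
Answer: -809965187 + 3011023*sqrt(6) ≈ -8.0259e+8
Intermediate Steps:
B(L, s) = sqrt(L + s)
f(r, a) = sqrt(6) (f(r, a) = sqrt(2 + 4) = sqrt(6))
E = -269 + sqrt(6) (E = sqrt(6) - 269 = -269 + sqrt(6) ≈ -266.55)
z = 3011023 (z = -(-3905 - 498)*(3278 + 1509)/7 = -(-629)*4787 = -1/7*(-21077161) = 3011023)
z*E = 3011023*(-269 + sqrt(6)) = -809965187 + 3011023*sqrt(6)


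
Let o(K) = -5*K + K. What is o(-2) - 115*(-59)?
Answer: 6793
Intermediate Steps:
o(K) = -4*K
o(-2) - 115*(-59) = -4*(-2) - 115*(-59) = 8 + 6785 = 6793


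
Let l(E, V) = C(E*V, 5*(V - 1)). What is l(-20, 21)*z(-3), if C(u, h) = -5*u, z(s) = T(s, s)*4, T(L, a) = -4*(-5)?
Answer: 168000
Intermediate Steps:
T(L, a) = 20
z(s) = 80 (z(s) = 20*4 = 80)
l(E, V) = -5*E*V
l(-20, 21)*z(-3) = -5*(-20)*21*80 = 2100*80 = 168000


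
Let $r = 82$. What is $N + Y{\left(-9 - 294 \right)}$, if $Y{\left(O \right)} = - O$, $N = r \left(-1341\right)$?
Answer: $-109659$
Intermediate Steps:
$N = -109962$ ($N = 82 \left(-1341\right) = -109962$)
$N + Y{\left(-9 - 294 \right)} = -109962 - \left(-9 - 294\right) = -109962 - -303 = -109962 + 303 = -109659$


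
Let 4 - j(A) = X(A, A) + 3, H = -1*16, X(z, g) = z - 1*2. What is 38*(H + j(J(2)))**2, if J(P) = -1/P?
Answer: 11875/2 ≈ 5937.5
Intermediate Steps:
X(z, g) = -2 + z (X(z, g) = z - 2 = -2 + z)
H = -16
j(A) = 3 - A (j(A) = 4 - ((-2 + A) + 3) = 4 - (1 + A) = 4 + (-1 - A) = 3 - A)
38*(H + j(J(2)))**2 = 38*(-16 + (3 - (-1)/2))**2 = 38*(-16 + (3 - 1*(-1/2)))**2 = 38*(-16 + (3 + 1/2))**2 = 38*(-16 + 7/2)**2 = 38*(-25/2)**2 = 38*(625/4) = 11875/2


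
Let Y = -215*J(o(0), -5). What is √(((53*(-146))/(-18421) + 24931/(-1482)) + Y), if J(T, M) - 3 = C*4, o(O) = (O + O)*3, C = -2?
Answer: √27623600101830/161538 ≈ 32.536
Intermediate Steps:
o(O) = 6*O (o(O) = (2*O)*3 = 6*O)
J(T, M) = -5 (J(T, M) = 3 - 2*4 = 3 - 8 = -5)
Y = 1075 (Y = -215*(-5) = 1075)
√(((53*(-146))/(-18421) + 24931/(-1482)) + Y) = √(((53*(-146))/(-18421) + 24931/(-1482)) + 1075) = √((-7738*(-1/18421) + 24931*(-1/1482)) + 1075) = √((7738/18421 - 24931/1482) + 1075) = √(-34445095/2099994 + 1075) = √(2223048455/2099994) = √27623600101830/161538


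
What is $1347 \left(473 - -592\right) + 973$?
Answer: $1435528$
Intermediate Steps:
$1347 \left(473 - -592\right) + 973 = 1347 \left(473 + 592\right) + 973 = 1347 \cdot 1065 + 973 = 1434555 + 973 = 1435528$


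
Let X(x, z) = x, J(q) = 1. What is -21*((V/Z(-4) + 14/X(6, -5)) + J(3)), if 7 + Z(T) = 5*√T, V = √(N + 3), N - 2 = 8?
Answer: -70 + 21*√13*(7 + 10*I)/149 ≈ -66.443 + 5.0816*I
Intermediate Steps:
N = 10 (N = 2 + 8 = 10)
V = √13 (V = √(10 + 3) = √13 ≈ 3.6056)
Z(T) = -7 + 5*√T
-21*((V/Z(-4) + 14/X(6, -5)) + J(3)) = -21*((√13/(-7 + 5*√(-4)) + 14/6) + 1) = -21*((√13/(-7 + 5*(2*I)) + 14*(⅙)) + 1) = -21*((√13/(-7 + 10*I) + 7/3) + 1) = -21*((√13*((-7 - 10*I)/149) + 7/3) + 1) = -21*((√13*(-7 - 10*I)/149 + 7/3) + 1) = -21*((7/3 + √13*(-7 - 10*I)/149) + 1) = -21*(10/3 + √13*(-7 - 10*I)/149) = -70 - 21*√13*(-7 - 10*I)/149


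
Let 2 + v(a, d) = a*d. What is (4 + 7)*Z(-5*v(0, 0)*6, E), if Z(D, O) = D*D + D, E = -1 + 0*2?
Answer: 40260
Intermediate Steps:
v(a, d) = -2 + a*d
E = -1 (E = -1 + 0 = -1)
Z(D, O) = D + D² (Z(D, O) = D² + D = D + D²)
(4 + 7)*Z(-5*v(0, 0)*6, E) = (4 + 7)*((-5*(-2 + 0*0)*6)*(1 - 5*(-2 + 0*0)*6)) = 11*((-5*(-2 + 0)*6)*(1 - 5*(-2 + 0)*6)) = 11*((-5*(-2)*6)*(1 - 5*(-2)*6)) = 11*((10*6)*(1 + 10*6)) = 11*(60*(1 + 60)) = 11*(60*61) = 11*3660 = 40260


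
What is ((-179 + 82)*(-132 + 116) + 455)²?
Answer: 4028049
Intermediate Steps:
((-179 + 82)*(-132 + 116) + 455)² = (-97*(-16) + 455)² = (1552 + 455)² = 2007² = 4028049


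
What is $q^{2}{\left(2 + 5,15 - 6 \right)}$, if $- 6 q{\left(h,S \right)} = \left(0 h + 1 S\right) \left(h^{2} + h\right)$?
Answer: $7056$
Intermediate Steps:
$q{\left(h,S \right)} = - \frac{S \left(h + h^{2}\right)}{6}$ ($q{\left(h,S \right)} = - \frac{\left(0 h + 1 S\right) \left(h^{2} + h\right)}{6} = - \frac{\left(0 + S\right) \left(h + h^{2}\right)}{6} = - \frac{S \left(h + h^{2}\right)}{6}$)
$q^{2}{\left(2 + 5,15 - 6 \right)} = \left(- \frac{\left(15 - 6\right) \left(2 + 5\right) \left(1 + \left(2 + 5\right)\right)}{6}\right)^{2} = \left(\left(- \frac{1}{6}\right) 9 \cdot 7 \left(1 + 7\right)\right)^{2} = \left(\left(- \frac{1}{6}\right) 9 \cdot 7 \cdot 8\right)^{2} = \left(-84\right)^{2} = 7056$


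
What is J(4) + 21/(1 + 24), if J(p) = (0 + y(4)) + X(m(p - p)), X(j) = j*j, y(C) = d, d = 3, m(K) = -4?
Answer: 496/25 ≈ 19.840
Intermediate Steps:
y(C) = 3
X(j) = j²
J(p) = 19 (J(p) = (0 + 3) + (-4)² = 3 + 16 = 19)
J(4) + 21/(1 + 24) = 19 + 21/(1 + 24) = 19 + 21/25 = 496/25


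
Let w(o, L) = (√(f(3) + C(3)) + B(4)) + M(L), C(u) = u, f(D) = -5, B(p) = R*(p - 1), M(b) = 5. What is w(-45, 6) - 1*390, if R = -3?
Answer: -394 + I*√2 ≈ -394.0 + 1.4142*I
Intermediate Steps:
B(p) = 3 - 3*p (B(p) = -3*(p - 1) = -3*(-1 + p) = 3 - 3*p)
w(o, L) = -4 + I*√2 (w(o, L) = (√(-5 + 3) + (3 - 3*4)) + 5 = (√(-2) + (3 - 12)) + 5 = (I*√2 - 9) + 5 = (-9 + I*√2) + 5 = -4 + I*√2)
w(-45, 6) - 1*390 = (-4 + I*√2) - 1*390 = (-4 + I*√2) - 390 = -394 + I*√2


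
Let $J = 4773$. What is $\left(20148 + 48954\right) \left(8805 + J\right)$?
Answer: $938266956$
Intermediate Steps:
$\left(20148 + 48954\right) \left(8805 + J\right) = \left(20148 + 48954\right) \left(8805 + 4773\right) = 69102 \cdot 13578 = 938266956$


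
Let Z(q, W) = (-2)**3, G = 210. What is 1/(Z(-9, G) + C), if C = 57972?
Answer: 1/57964 ≈ 1.7252e-5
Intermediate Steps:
Z(q, W) = -8
1/(Z(-9, G) + C) = 1/(-8 + 57972) = 1/57964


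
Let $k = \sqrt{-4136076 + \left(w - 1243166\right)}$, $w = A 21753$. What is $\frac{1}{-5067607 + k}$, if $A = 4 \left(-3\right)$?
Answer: $- \frac{5067607}{25680646346727} - \frac{i \sqrt{5640278}}{25680646346727} \approx -1.9733 \cdot 10^{-7} - 9.2479 \cdot 10^{-11} i$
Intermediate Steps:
$A = -12$
$w = -261036$ ($w = \left(-12\right) 21753 = -261036$)
$k = i \sqrt{5640278}$ ($k = \sqrt{-4136076 - 1504202} = \sqrt{-5640278} = i \sqrt{5640278} \approx 2374.9 i$)
$\frac{1}{-5067607 + k} = \frac{1}{-5067607 + i \sqrt{5640278}}$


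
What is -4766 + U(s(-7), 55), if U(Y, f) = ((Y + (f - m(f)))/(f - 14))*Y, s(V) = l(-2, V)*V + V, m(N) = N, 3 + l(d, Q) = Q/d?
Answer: -781183/164 ≈ -4763.3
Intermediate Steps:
l(d, Q) = -3 + Q/d
s(V) = V + V*(-3 - V/2) (s(V) = (-3 + V/(-2))*V + V = (-3 + V*(-1/2))*V + V = (-3 - V/2)*V + V = V*(-3 - V/2) + V = V + V*(-3 - V/2))
U(Y, f) = Y**2/(-14 + f) (U(Y, f) = ((Y + (f - f))/(f - 14))*Y = ((Y + 0)/(-14 + f))*Y = (Y/(-14 + f))*Y = Y**2/(-14 + f))
-4766 + U(s(-7), 55) = -4766 + ((1/2)*(-7)*(-4 - 1*(-7)))**2/(-14 + 55) = -4766 + ((1/2)*(-7)*(-4 + 7))**2/41 = -4766 + ((1/2)*(-7)*3)**2*(1/41) = -4766 + (-21/2)**2*(1/41) = -4766 + (441/4)*(1/41) = -4766 + 441/164 = -781183/164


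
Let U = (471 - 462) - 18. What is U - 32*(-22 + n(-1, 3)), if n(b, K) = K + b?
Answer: 631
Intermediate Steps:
U = -9 (U = 9 - 18 = -9)
U - 32*(-22 + n(-1, 3)) = -9 - 32*(-22 + (3 - 1)) = -9 - 32*(-22 + 2) = -9 - 32*(-20) = -9 - 1*(-640) = -9 + 640 = 631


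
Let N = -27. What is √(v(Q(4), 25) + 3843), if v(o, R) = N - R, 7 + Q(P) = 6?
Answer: √3791 ≈ 61.571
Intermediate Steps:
Q(P) = -1 (Q(P) = -7 + 6 = -1)
v(o, R) = -27 - R
√(v(Q(4), 25) + 3843) = √((-27 - 1*25) + 3843) = √((-27 - 25) + 3843) = √(-52 + 3843) = √3791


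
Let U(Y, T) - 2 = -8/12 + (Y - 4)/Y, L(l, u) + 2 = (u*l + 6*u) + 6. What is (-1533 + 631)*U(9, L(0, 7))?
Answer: -15334/9 ≈ -1703.8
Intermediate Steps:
L(l, u) = 4 + 6*u + l*u (L(l, u) = -2 + ((u*l + 6*u) + 6) = -2 + ((l*u + 6*u) + 6) = -2 + ((6*u + l*u) + 6) = -2 + (6 + 6*u + l*u) = 4 + 6*u + l*u)
U(Y, T) = 4/3 + (-4 + Y)/Y (U(Y, T) = 2 + (-8/12 + (Y - 4)/Y) = 2 + (-8*1/12 + (-4 + Y)/Y) = 2 + (-⅔ + (-4 + Y)/Y) = 4/3 + (-4 + Y)/Y)
(-1533 + 631)*U(9, L(0, 7)) = (-1533 + 631)*(7/3 - 4/9) = -902*(7/3 - 4*⅑) = -902*(7/3 - 4/9) = -902*17/9 = -15334/9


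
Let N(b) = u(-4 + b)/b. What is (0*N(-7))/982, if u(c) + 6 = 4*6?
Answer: 0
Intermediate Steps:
u(c) = 18 (u(c) = -6 + 4*6 = -6 + 24 = 18)
N(b) = 18/b
(0*N(-7))/982 = (0*(18/(-7)))/982 = (0*(18*(-⅐)))*(1/982) = (0*(-18/7))*(1/982) = 0*(1/982) = 0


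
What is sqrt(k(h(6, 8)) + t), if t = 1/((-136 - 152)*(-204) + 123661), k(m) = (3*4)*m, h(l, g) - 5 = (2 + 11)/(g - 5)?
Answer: sqrt(3726744470141)/182413 ≈ 10.583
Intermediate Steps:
h(l, g) = 5 + 13/(-5 + g) (h(l, g) = 5 + (2 + 11)/(g - 5) = 5 + 13/(-5 + g))
k(m) = 12*m
t = 1/182413 (t = 1/(-288*(-204) + 123661) = 1/(58752 + 123661) = 1/182413 ≈ 5.4821e-6)
sqrt(k(h(6, 8)) + t) = sqrt(12*((-12 + 5*8)/(-5 + 8)) + 1/182413) = sqrt(12*((-12 + 40)/3) + 1/182413) = sqrt(12*((1/3)*28) + 1/182413) = sqrt(12*(28/3) + 1/182413) = sqrt(112 + 1/182413) = sqrt(20430257/182413) = sqrt(3726744470141)/182413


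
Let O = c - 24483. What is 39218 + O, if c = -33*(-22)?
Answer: 15461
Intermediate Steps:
c = 726
O = -23757 (O = 726 - 24483 = -23757)
39218 + O = 39218 - 23757 = 15461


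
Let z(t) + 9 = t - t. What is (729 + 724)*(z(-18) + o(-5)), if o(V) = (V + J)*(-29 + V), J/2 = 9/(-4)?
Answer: 456242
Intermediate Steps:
z(t) = -9 (z(t) = -9 + (t - t) = -9 + 0 = -9)
J = -9/2 (J = 2*(9/(-4)) = 2*(9*(-1/4)) = 2*(-9/4) = -9/2 ≈ -4.5000)
o(V) = (-29 + V)*(-9/2 + V) (o(V) = (V - 9/2)*(-29 + V) = (-9/2 + V)*(-29 + V) = (-29 + V)*(-9/2 + V))
(729 + 724)*(z(-18) + o(-5)) = (729 + 724)*(-9 + (261/2 + (-5)**2 - 67/2*(-5))) = 1453*(-9 + (261/2 + 25 + 335/2)) = 1453*(-9 + 323) = 1453*314 = 456242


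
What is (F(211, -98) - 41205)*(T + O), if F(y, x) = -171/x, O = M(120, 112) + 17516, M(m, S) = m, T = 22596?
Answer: -81226778604/49 ≈ -1.6577e+9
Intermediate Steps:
O = 17636 (O = 120 + 17516 = 17636)
(F(211, -98) - 41205)*(T + O) = (-171/(-98) - 41205)*(22596 + 17636) = (-171*(-1/98) - 41205)*40232 = (171/98 - 41205)*40232 = -4037919/98*40232 = -81226778604/49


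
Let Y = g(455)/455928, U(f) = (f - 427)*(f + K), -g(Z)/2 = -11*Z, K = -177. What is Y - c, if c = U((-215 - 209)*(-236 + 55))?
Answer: -121097870126581/20724 ≈ -5.8434e+9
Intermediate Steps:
g(Z) = 22*Z (g(Z) = -(-22)*Z = 22*Z)
U(f) = (-427 + f)*(-177 + f) (U(f) = (f - 427)*(f - 177) = (-427 + f)*(-177 + f))
c = 5843363739 (c = 75579 + ((-215 - 209)*(-236 + 55))² - 604*(-215 - 209)*(-236 + 55) = 75579 + (-424*(-181))² - (-256096)*(-181) = 75579 + 76744² - 604*76744 = 75579 + 5889641536 - 46353376 = 5843363739)
Y = 455/20724 (Y = (22*455)/455928 = 10010*(1/455928) = 455/20724 ≈ 0.021955)
Y - c = 455/20724 - 1*5843363739 = 455/20724 - 5843363739 = -121097870126581/20724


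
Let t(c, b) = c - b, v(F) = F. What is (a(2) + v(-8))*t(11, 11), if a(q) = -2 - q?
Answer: 0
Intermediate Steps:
(a(2) + v(-8))*t(11, 11) = ((-2 - 1*2) - 8)*(11 - 1*11) = ((-2 - 2) - 8)*(11 - 11) = (-4 - 8)*0 = -12*0 = 0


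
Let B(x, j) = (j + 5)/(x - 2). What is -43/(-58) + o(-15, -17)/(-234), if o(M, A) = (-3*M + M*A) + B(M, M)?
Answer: -62663/115362 ≈ -0.54319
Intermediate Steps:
B(x, j) = (5 + j)/(-2 + x)
o(M, A) = -3*M + A*M + (5 + M)/(-2 + M) (o(M, A) = (-3*M + M*A) + (5 + M)/(-2 + M) = (-3*M + A*M) + (5 + M)/(-2 + M) = -3*M + A*M + (5 + M)/(-2 + M))
-43/(-58) + o(-15, -17)/(-234) = -43/(-58) + ((5 - 15 - 15*(-3 - 17)*(-2 - 15))/(-2 - 15))/(-234) = -43*(-1/58) + ((5 - 15 - 15*(-20)*(-17))/(-17))*(-1/234) = 43/58 - (5 - 15 - 5100)/17*(-1/234) = 43/58 - 1/17*(-5110)*(-1/234) = 43/58 + (5110/17)*(-1/234) = 43/58 - 2555/1989 = -62663/115362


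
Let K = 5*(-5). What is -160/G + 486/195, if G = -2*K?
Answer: -46/65 ≈ -0.70769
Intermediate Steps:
K = -25
G = 50 (G = -2*(-25) = 50)
-160/G + 486/195 = -160/50 + 486/195 = -160*1/50 + 486*(1/195) = -16/5 + 162/65 = -46/65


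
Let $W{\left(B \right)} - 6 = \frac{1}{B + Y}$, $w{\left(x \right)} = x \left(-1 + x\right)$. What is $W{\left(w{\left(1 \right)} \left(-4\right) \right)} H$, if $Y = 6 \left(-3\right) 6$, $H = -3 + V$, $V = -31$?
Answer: $- \frac{10999}{54} \approx -203.69$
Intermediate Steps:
$H = -34$ ($H = -3 - 31 = -34$)
$Y = -108$ ($Y = \left(-18\right) 6 = -108$)
$W{\left(B \right)} = 6 + \frac{1}{-108 + B}$ ($W{\left(B \right)} = 6 + \frac{1}{B - 108} = 6 + \frac{1}{-108 + B}$)
$W{\left(w{\left(1 \right)} \left(-4\right) \right)} H = \frac{-647 + 6 \cdot 1 \left(-1 + 1\right) \left(-4\right)}{-108 + 1 \left(-1 + 1\right) \left(-4\right)} \left(-34\right) = \frac{-647 + 6 \cdot 1 \cdot 0 \left(-4\right)}{-108 + 1 \cdot 0 \left(-4\right)} \left(-34\right) = \frac{-647 + 6 \cdot 0 \left(-4\right)}{-108 + 0 \left(-4\right)} \left(-34\right) = \frac{-647 + 6 \cdot 0}{-108 + 0} \left(-34\right) = \frac{-647 + 0}{-108} \left(-34\right) = \left(- \frac{1}{108}\right) \left(-647\right) \left(-34\right) = \frac{647}{108} \left(-34\right) = - \frac{10999}{54}$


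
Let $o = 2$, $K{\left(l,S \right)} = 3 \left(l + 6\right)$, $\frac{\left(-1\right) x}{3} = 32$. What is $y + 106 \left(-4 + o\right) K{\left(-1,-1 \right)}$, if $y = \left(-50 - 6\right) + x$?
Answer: $-3332$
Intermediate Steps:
$x = -96$ ($x = \left(-3\right) 32 = -96$)
$K{\left(l,S \right)} = 18 + 3 l$ ($K{\left(l,S \right)} = 3 \left(6 + l\right) = 18 + 3 l$)
$y = -152$ ($y = \left(-50 - 6\right) - 96 = -56 - 96 = -152$)
$y + 106 \left(-4 + o\right) K{\left(-1,-1 \right)} = -152 + 106 \left(-4 + 2\right) \left(18 + 3 \left(-1\right)\right) = -152 + 106 \left(- 2 \left(18 - 3\right)\right) = -152 + 106 \left(\left(-2\right) 15\right) = -152 + 106 \left(-30\right) = -152 - 3180 = -3332$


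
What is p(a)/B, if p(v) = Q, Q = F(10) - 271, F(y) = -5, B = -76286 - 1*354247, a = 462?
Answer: 92/143511 ≈ 0.00064107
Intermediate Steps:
B = -430533 (B = -76286 - 354247 = -430533)
Q = -276 (Q = -5 - 271 = -276)
p(v) = -276
p(a)/B = -276/(-430533) = -276*(-1/430533) = 92/143511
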